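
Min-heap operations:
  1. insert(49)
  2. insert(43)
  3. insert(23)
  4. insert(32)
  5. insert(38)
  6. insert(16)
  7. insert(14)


insert(49) -> [49]
insert(43) -> [43, 49]
insert(23) -> [23, 49, 43]
insert(32) -> [23, 32, 43, 49]
insert(38) -> [23, 32, 43, 49, 38]
insert(16) -> [16, 32, 23, 49, 38, 43]
insert(14) -> [14, 32, 16, 49, 38, 43, 23]

Final heap: [14, 32, 16, 49, 38, 43, 23]


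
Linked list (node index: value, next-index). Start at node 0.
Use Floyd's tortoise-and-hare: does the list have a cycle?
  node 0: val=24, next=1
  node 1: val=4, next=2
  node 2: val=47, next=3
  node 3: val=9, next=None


Floyd's tortoise (slow, +1) and hare (fast, +2):
  init: slow=0, fast=0
  step 1: slow=1, fast=2
  step 2: fast 2->3->None, no cycle

Cycle: no


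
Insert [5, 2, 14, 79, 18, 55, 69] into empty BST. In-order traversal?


Insert 5: root
Insert 2: L from 5
Insert 14: R from 5
Insert 79: R from 5 -> R from 14
Insert 18: R from 5 -> R from 14 -> L from 79
Insert 55: R from 5 -> R from 14 -> L from 79 -> R from 18
Insert 69: R from 5 -> R from 14 -> L from 79 -> R from 18 -> R from 55

In-order: [2, 5, 14, 18, 55, 69, 79]


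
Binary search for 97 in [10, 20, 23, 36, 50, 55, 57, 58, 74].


Step 1: lo=0, hi=8, mid=4, val=50
Step 2: lo=5, hi=8, mid=6, val=57
Step 3: lo=7, hi=8, mid=7, val=58
Step 4: lo=8, hi=8, mid=8, val=74

Not found


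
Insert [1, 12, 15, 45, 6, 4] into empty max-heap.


Insert 1: [1]
Insert 12: [12, 1]
Insert 15: [15, 1, 12]
Insert 45: [45, 15, 12, 1]
Insert 6: [45, 15, 12, 1, 6]
Insert 4: [45, 15, 12, 1, 6, 4]

Final heap: [45, 15, 12, 1, 6, 4]


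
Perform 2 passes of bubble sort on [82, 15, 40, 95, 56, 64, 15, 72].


Initial: [82, 15, 40, 95, 56, 64, 15, 72]
Pass 1: [15, 40, 82, 56, 64, 15, 72, 95] (6 swaps)
Pass 2: [15, 40, 56, 64, 15, 72, 82, 95] (4 swaps)

After 2 passes: [15, 40, 56, 64, 15, 72, 82, 95]


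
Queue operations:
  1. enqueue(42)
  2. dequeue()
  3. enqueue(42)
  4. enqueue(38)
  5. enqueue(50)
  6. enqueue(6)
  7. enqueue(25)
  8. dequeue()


enqueue(42) -> [42]
dequeue()->42, []
enqueue(42) -> [42]
enqueue(38) -> [42, 38]
enqueue(50) -> [42, 38, 50]
enqueue(6) -> [42, 38, 50, 6]
enqueue(25) -> [42, 38, 50, 6, 25]
dequeue()->42, [38, 50, 6, 25]

Final queue: [38, 50, 6, 25]


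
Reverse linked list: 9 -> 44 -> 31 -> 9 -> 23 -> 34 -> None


Step 1: curr=9, set curr.next=prev(None) | reversed so far: 9
Step 2: curr=44, set curr.next=prev(9) | reversed so far: 44 -> 9
Step 3: curr=31, set curr.next=prev(44) | reversed so far: 31 -> 44 -> 9
Step 4: curr=9, set curr.next=prev(31) | reversed so far: 9 -> 31 -> 44 -> 9
Step 5: curr=23, set curr.next=prev(9) | reversed so far: 23 -> 9 -> 31 -> 44 -> 9
Step 6: curr=34, set curr.next=prev(23) | reversed so far: 34 -> 23 -> 9 -> 31 -> 44 -> 9

34 -> 23 -> 9 -> 31 -> 44 -> 9 -> None


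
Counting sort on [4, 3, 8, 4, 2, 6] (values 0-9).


Input: [4, 3, 8, 4, 2, 6]
Counts: [0, 0, 1, 1, 2, 0, 1, 0, 1, 0]

Sorted: [2, 3, 4, 4, 6, 8]


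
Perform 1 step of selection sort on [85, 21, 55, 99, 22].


Initial: [85, 21, 55, 99, 22]
Step 1: min=21 at 1
  Swap: [21, 85, 55, 99, 22]

After 1 step: [21, 85, 55, 99, 22]


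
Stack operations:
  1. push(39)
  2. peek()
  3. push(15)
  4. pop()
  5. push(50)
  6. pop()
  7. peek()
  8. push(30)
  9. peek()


push(39) -> [39]
peek()->39
push(15) -> [39, 15]
pop()->15, [39]
push(50) -> [39, 50]
pop()->50, [39]
peek()->39
push(30) -> [39, 30]
peek()->30

Final stack: [39, 30]


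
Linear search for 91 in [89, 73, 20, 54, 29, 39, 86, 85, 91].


i=0: 89!=91
i=1: 73!=91
i=2: 20!=91
i=3: 54!=91
i=4: 29!=91
i=5: 39!=91
i=6: 86!=91
i=7: 85!=91
i=8: 91==91 found!

Found at 8, 9 comps


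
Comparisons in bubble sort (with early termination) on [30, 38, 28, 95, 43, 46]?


Algorithm: bubble sort (with early termination)
Input: [30, 38, 28, 95, 43, 46]
Sorted: [28, 30, 38, 43, 46, 95]

12


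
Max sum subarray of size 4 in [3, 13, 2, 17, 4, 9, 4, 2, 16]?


[0:4]: 35
[1:5]: 36
[2:6]: 32
[3:7]: 34
[4:8]: 19
[5:9]: 31

Max: 36 at [1:5]


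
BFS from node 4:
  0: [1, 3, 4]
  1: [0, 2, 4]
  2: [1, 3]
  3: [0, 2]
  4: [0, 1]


Visit 4, enqueue [0, 1]
Visit 0, enqueue [3]
Visit 1, enqueue [2]
Visit 3, enqueue []
Visit 2, enqueue []

BFS order: [4, 0, 1, 3, 2]


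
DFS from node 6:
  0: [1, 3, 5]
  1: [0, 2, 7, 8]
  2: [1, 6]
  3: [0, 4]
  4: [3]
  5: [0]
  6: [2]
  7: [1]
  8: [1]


Visit 6, push [2]
Visit 2, push [1]
Visit 1, push [8, 7, 0]
Visit 0, push [5, 3]
Visit 3, push [4]
Visit 4, push []
Visit 5, push []
Visit 7, push []
Visit 8, push []

DFS order: [6, 2, 1, 0, 3, 4, 5, 7, 8]


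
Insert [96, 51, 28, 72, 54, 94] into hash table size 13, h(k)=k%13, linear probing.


Insert 96: h=5 -> slot 5
Insert 51: h=12 -> slot 12
Insert 28: h=2 -> slot 2
Insert 72: h=7 -> slot 7
Insert 54: h=2, 1 probes -> slot 3
Insert 94: h=3, 1 probes -> slot 4

Table: [None, None, 28, 54, 94, 96, None, 72, None, None, None, None, 51]


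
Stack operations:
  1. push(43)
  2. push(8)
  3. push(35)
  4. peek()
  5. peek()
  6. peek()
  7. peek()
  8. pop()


push(43) -> [43]
push(8) -> [43, 8]
push(35) -> [43, 8, 35]
peek()->35
peek()->35
peek()->35
peek()->35
pop()->35, [43, 8]

Final stack: [43, 8]


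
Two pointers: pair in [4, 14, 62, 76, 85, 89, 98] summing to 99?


lo=0(4)+hi=6(98)=102
lo=0(4)+hi=5(89)=93
lo=1(14)+hi=5(89)=103
lo=1(14)+hi=4(85)=99

Yes: 14+85=99


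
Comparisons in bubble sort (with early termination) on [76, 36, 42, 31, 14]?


Algorithm: bubble sort (with early termination)
Input: [76, 36, 42, 31, 14]
Sorted: [14, 31, 36, 42, 76]

10


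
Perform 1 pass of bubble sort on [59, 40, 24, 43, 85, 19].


Initial: [59, 40, 24, 43, 85, 19]
Pass 1: [40, 24, 43, 59, 19, 85] (4 swaps)

After 1 pass: [40, 24, 43, 59, 19, 85]


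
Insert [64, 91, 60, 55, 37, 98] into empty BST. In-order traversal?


Insert 64: root
Insert 91: R from 64
Insert 60: L from 64
Insert 55: L from 64 -> L from 60
Insert 37: L from 64 -> L from 60 -> L from 55
Insert 98: R from 64 -> R from 91

In-order: [37, 55, 60, 64, 91, 98]


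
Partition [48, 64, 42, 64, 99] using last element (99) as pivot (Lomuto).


Pivot: 99
  48 <= 99: advance i (no swap)
  64 <= 99: advance i (no swap)
  42 <= 99: advance i (no swap)
  64 <= 99: advance i (no swap)
Place pivot at 4: [48, 64, 42, 64, 99]

Partitioned: [48, 64, 42, 64, 99]


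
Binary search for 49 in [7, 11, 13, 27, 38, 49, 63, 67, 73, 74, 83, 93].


Step 1: lo=0, hi=11, mid=5, val=49

Found at index 5


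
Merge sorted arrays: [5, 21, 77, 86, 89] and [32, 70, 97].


Take 5 from A
Take 21 from A
Take 32 from B
Take 70 from B
Take 77 from A
Take 86 from A
Take 89 from A

Merged: [5, 21, 32, 70, 77, 86, 89, 97]


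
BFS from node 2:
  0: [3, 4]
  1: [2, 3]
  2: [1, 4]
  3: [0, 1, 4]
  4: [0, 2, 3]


Visit 2, enqueue [1, 4]
Visit 1, enqueue [3]
Visit 4, enqueue [0]
Visit 3, enqueue []
Visit 0, enqueue []

BFS order: [2, 1, 4, 3, 0]


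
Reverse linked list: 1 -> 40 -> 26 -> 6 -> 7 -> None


Step 1: curr=1, set curr.next=prev(None) | reversed so far: 1
Step 2: curr=40, set curr.next=prev(1) | reversed so far: 40 -> 1
Step 3: curr=26, set curr.next=prev(40) | reversed so far: 26 -> 40 -> 1
Step 4: curr=6, set curr.next=prev(26) | reversed so far: 6 -> 26 -> 40 -> 1
Step 5: curr=7, set curr.next=prev(6) | reversed so far: 7 -> 6 -> 26 -> 40 -> 1

7 -> 6 -> 26 -> 40 -> 1 -> None


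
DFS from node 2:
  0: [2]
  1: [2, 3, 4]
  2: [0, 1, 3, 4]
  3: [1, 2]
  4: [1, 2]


Visit 2, push [4, 3, 1, 0]
Visit 0, push []
Visit 1, push [4, 3]
Visit 3, push []
Visit 4, push []

DFS order: [2, 0, 1, 3, 4]


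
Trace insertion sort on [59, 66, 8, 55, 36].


Initial: [59, 66, 8, 55, 36]
Insert 66: [59, 66, 8, 55, 36]
Insert 8: [8, 59, 66, 55, 36]
Insert 55: [8, 55, 59, 66, 36]
Insert 36: [8, 36, 55, 59, 66]

Sorted: [8, 36, 55, 59, 66]


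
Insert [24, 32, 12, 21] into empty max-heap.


Insert 24: [24]
Insert 32: [32, 24]
Insert 12: [32, 24, 12]
Insert 21: [32, 24, 12, 21]

Final heap: [32, 24, 12, 21]


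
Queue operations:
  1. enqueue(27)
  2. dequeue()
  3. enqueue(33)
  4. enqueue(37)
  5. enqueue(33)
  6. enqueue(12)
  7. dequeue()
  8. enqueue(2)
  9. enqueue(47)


enqueue(27) -> [27]
dequeue()->27, []
enqueue(33) -> [33]
enqueue(37) -> [33, 37]
enqueue(33) -> [33, 37, 33]
enqueue(12) -> [33, 37, 33, 12]
dequeue()->33, [37, 33, 12]
enqueue(2) -> [37, 33, 12, 2]
enqueue(47) -> [37, 33, 12, 2, 47]

Final queue: [37, 33, 12, 2, 47]


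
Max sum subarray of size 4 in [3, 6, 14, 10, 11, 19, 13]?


[0:4]: 33
[1:5]: 41
[2:6]: 54
[3:7]: 53

Max: 54 at [2:6]


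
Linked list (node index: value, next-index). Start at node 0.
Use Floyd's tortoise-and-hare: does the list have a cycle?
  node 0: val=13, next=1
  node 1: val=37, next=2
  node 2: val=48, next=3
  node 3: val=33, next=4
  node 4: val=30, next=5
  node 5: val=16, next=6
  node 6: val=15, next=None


Floyd's tortoise (slow, +1) and hare (fast, +2):
  init: slow=0, fast=0
  step 1: slow=1, fast=2
  step 2: slow=2, fast=4
  step 3: slow=3, fast=6
  step 4: fast -> None, no cycle

Cycle: no


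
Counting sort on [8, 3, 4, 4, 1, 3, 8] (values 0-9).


Input: [8, 3, 4, 4, 1, 3, 8]
Counts: [0, 1, 0, 2, 2, 0, 0, 0, 2, 0]

Sorted: [1, 3, 3, 4, 4, 8, 8]


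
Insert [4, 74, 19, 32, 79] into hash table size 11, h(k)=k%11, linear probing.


Insert 4: h=4 -> slot 4
Insert 74: h=8 -> slot 8
Insert 19: h=8, 1 probes -> slot 9
Insert 32: h=10 -> slot 10
Insert 79: h=2 -> slot 2

Table: [None, None, 79, None, 4, None, None, None, 74, 19, 32]


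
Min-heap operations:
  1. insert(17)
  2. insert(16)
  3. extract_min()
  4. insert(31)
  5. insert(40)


insert(17) -> [17]
insert(16) -> [16, 17]
extract_min()->16, [17]
insert(31) -> [17, 31]
insert(40) -> [17, 31, 40]

Final heap: [17, 31, 40]


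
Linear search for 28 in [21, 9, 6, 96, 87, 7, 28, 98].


i=0: 21!=28
i=1: 9!=28
i=2: 6!=28
i=3: 96!=28
i=4: 87!=28
i=5: 7!=28
i=6: 28==28 found!

Found at 6, 7 comps


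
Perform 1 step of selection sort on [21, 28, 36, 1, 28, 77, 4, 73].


Initial: [21, 28, 36, 1, 28, 77, 4, 73]
Step 1: min=1 at 3
  Swap: [1, 28, 36, 21, 28, 77, 4, 73]

After 1 step: [1, 28, 36, 21, 28, 77, 4, 73]


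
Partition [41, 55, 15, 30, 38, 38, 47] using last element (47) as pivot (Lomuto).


Pivot: 47
  41 <= 47: advance i (no swap)
  15 <= 47: swap -> [41, 15, 55, 30, 38, 38, 47]
  30 <= 47: swap -> [41, 15, 30, 55, 38, 38, 47]
  38 <= 47: swap -> [41, 15, 30, 38, 55, 38, 47]
  38 <= 47: swap -> [41, 15, 30, 38, 38, 55, 47]
Place pivot at 5: [41, 15, 30, 38, 38, 47, 55]

Partitioned: [41, 15, 30, 38, 38, 47, 55]


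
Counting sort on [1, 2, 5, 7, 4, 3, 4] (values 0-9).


Input: [1, 2, 5, 7, 4, 3, 4]
Counts: [0, 1, 1, 1, 2, 1, 0, 1, 0, 0]

Sorted: [1, 2, 3, 4, 4, 5, 7]


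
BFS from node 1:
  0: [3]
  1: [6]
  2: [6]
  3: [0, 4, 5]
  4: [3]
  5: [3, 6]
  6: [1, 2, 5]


Visit 1, enqueue [6]
Visit 6, enqueue [2, 5]
Visit 2, enqueue []
Visit 5, enqueue [3]
Visit 3, enqueue [0, 4]
Visit 0, enqueue []
Visit 4, enqueue []

BFS order: [1, 6, 2, 5, 3, 0, 4]


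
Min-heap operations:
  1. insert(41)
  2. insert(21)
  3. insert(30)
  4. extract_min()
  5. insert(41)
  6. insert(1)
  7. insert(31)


insert(41) -> [41]
insert(21) -> [21, 41]
insert(30) -> [21, 41, 30]
extract_min()->21, [30, 41]
insert(41) -> [30, 41, 41]
insert(1) -> [1, 30, 41, 41]
insert(31) -> [1, 30, 41, 41, 31]

Final heap: [1, 30, 41, 41, 31]


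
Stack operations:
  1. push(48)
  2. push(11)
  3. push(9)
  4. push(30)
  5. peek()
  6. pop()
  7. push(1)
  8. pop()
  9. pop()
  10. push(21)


push(48) -> [48]
push(11) -> [48, 11]
push(9) -> [48, 11, 9]
push(30) -> [48, 11, 9, 30]
peek()->30
pop()->30, [48, 11, 9]
push(1) -> [48, 11, 9, 1]
pop()->1, [48, 11, 9]
pop()->9, [48, 11]
push(21) -> [48, 11, 21]

Final stack: [48, 11, 21]


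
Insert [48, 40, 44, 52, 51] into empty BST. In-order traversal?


Insert 48: root
Insert 40: L from 48
Insert 44: L from 48 -> R from 40
Insert 52: R from 48
Insert 51: R from 48 -> L from 52

In-order: [40, 44, 48, 51, 52]


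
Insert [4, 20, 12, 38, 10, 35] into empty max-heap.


Insert 4: [4]
Insert 20: [20, 4]
Insert 12: [20, 4, 12]
Insert 38: [38, 20, 12, 4]
Insert 10: [38, 20, 12, 4, 10]
Insert 35: [38, 20, 35, 4, 10, 12]

Final heap: [38, 20, 35, 4, 10, 12]


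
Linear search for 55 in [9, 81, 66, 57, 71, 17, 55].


i=0: 9!=55
i=1: 81!=55
i=2: 66!=55
i=3: 57!=55
i=4: 71!=55
i=5: 17!=55
i=6: 55==55 found!

Found at 6, 7 comps


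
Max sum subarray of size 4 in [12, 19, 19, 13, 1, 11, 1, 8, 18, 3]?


[0:4]: 63
[1:5]: 52
[2:6]: 44
[3:7]: 26
[4:8]: 21
[5:9]: 38
[6:10]: 30

Max: 63 at [0:4]


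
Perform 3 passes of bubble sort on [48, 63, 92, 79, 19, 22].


Initial: [48, 63, 92, 79, 19, 22]
Pass 1: [48, 63, 79, 19, 22, 92] (3 swaps)
Pass 2: [48, 63, 19, 22, 79, 92] (2 swaps)
Pass 3: [48, 19, 22, 63, 79, 92] (2 swaps)

After 3 passes: [48, 19, 22, 63, 79, 92]


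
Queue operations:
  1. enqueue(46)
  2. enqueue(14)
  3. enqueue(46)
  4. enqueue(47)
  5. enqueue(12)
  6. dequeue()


enqueue(46) -> [46]
enqueue(14) -> [46, 14]
enqueue(46) -> [46, 14, 46]
enqueue(47) -> [46, 14, 46, 47]
enqueue(12) -> [46, 14, 46, 47, 12]
dequeue()->46, [14, 46, 47, 12]

Final queue: [14, 46, 47, 12]


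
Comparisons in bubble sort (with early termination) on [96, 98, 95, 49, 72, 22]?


Algorithm: bubble sort (with early termination)
Input: [96, 98, 95, 49, 72, 22]
Sorted: [22, 49, 72, 95, 96, 98]

15


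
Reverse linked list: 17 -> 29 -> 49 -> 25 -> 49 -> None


Step 1: curr=17, set curr.next=prev(None) | reversed so far: 17
Step 2: curr=29, set curr.next=prev(17) | reversed so far: 29 -> 17
Step 3: curr=49, set curr.next=prev(29) | reversed so far: 49 -> 29 -> 17
Step 4: curr=25, set curr.next=prev(49) | reversed so far: 25 -> 49 -> 29 -> 17
Step 5: curr=49, set curr.next=prev(25) | reversed so far: 49 -> 25 -> 49 -> 29 -> 17

49 -> 25 -> 49 -> 29 -> 17 -> None


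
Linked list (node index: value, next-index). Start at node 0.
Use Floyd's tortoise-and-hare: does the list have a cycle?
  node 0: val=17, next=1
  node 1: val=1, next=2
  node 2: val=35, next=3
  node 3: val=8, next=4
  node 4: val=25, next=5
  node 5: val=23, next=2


Floyd's tortoise (slow, +1) and hare (fast, +2):
  init: slow=0, fast=0
  step 1: slow=1, fast=2
  step 2: slow=2, fast=4
  step 3: slow=3, fast=2
  step 4: slow=4, fast=4
  slow == fast at node 4: cycle detected

Cycle: yes


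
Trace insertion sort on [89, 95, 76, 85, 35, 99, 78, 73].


Initial: [89, 95, 76, 85, 35, 99, 78, 73]
Insert 95: [89, 95, 76, 85, 35, 99, 78, 73]
Insert 76: [76, 89, 95, 85, 35, 99, 78, 73]
Insert 85: [76, 85, 89, 95, 35, 99, 78, 73]
Insert 35: [35, 76, 85, 89, 95, 99, 78, 73]
Insert 99: [35, 76, 85, 89, 95, 99, 78, 73]
Insert 78: [35, 76, 78, 85, 89, 95, 99, 73]
Insert 73: [35, 73, 76, 78, 85, 89, 95, 99]

Sorted: [35, 73, 76, 78, 85, 89, 95, 99]


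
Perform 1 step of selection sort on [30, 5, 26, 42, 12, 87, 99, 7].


Initial: [30, 5, 26, 42, 12, 87, 99, 7]
Step 1: min=5 at 1
  Swap: [5, 30, 26, 42, 12, 87, 99, 7]

After 1 step: [5, 30, 26, 42, 12, 87, 99, 7]


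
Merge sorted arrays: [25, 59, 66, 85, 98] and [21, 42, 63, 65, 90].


Take 21 from B
Take 25 from A
Take 42 from B
Take 59 from A
Take 63 from B
Take 65 from B
Take 66 from A
Take 85 from A
Take 90 from B

Merged: [21, 25, 42, 59, 63, 65, 66, 85, 90, 98]


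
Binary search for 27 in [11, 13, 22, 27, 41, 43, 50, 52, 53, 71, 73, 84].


Step 1: lo=0, hi=11, mid=5, val=43
Step 2: lo=0, hi=4, mid=2, val=22
Step 3: lo=3, hi=4, mid=3, val=27

Found at index 3


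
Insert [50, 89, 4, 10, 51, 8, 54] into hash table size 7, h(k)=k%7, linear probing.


Insert 50: h=1 -> slot 1
Insert 89: h=5 -> slot 5
Insert 4: h=4 -> slot 4
Insert 10: h=3 -> slot 3
Insert 51: h=2 -> slot 2
Insert 8: h=1, 5 probes -> slot 6
Insert 54: h=5, 2 probes -> slot 0

Table: [54, 50, 51, 10, 4, 89, 8]


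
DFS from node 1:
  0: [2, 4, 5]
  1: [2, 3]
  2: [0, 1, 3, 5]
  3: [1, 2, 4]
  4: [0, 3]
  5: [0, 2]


Visit 1, push [3, 2]
Visit 2, push [5, 3, 0]
Visit 0, push [5, 4]
Visit 4, push [3]
Visit 3, push []
Visit 5, push []

DFS order: [1, 2, 0, 4, 3, 5]


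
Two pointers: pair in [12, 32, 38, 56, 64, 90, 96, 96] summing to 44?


lo=0(12)+hi=7(96)=108
lo=0(12)+hi=6(96)=108
lo=0(12)+hi=5(90)=102
lo=0(12)+hi=4(64)=76
lo=0(12)+hi=3(56)=68
lo=0(12)+hi=2(38)=50
lo=0(12)+hi=1(32)=44

Yes: 12+32=44


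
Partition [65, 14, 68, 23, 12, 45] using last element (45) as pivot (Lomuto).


Pivot: 45
  14 <= 45: swap -> [14, 65, 68, 23, 12, 45]
  23 <= 45: swap -> [14, 23, 68, 65, 12, 45]
  12 <= 45: swap -> [14, 23, 12, 65, 68, 45]
Place pivot at 3: [14, 23, 12, 45, 68, 65]

Partitioned: [14, 23, 12, 45, 68, 65]


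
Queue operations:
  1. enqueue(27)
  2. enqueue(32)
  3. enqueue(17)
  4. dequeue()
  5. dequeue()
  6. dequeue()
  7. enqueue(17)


enqueue(27) -> [27]
enqueue(32) -> [27, 32]
enqueue(17) -> [27, 32, 17]
dequeue()->27, [32, 17]
dequeue()->32, [17]
dequeue()->17, []
enqueue(17) -> [17]

Final queue: [17]


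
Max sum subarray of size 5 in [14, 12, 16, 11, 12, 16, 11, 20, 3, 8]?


[0:5]: 65
[1:6]: 67
[2:7]: 66
[3:8]: 70
[4:9]: 62
[5:10]: 58

Max: 70 at [3:8]


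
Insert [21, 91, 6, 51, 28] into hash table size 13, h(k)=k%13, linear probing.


Insert 21: h=8 -> slot 8
Insert 91: h=0 -> slot 0
Insert 6: h=6 -> slot 6
Insert 51: h=12 -> slot 12
Insert 28: h=2 -> slot 2

Table: [91, None, 28, None, None, None, 6, None, 21, None, None, None, 51]


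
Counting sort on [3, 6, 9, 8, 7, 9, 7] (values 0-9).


Input: [3, 6, 9, 8, 7, 9, 7]
Counts: [0, 0, 0, 1, 0, 0, 1, 2, 1, 2]

Sorted: [3, 6, 7, 7, 8, 9, 9]


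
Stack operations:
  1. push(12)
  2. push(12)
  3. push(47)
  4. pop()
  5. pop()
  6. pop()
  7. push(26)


push(12) -> [12]
push(12) -> [12, 12]
push(47) -> [12, 12, 47]
pop()->47, [12, 12]
pop()->12, [12]
pop()->12, []
push(26) -> [26]

Final stack: [26]


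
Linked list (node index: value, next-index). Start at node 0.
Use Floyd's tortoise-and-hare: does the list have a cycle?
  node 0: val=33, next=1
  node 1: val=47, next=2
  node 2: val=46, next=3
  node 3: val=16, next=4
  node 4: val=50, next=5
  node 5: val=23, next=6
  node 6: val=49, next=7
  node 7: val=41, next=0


Floyd's tortoise (slow, +1) and hare (fast, +2):
  init: slow=0, fast=0
  step 1: slow=1, fast=2
  step 2: slow=2, fast=4
  step 3: slow=3, fast=6
  step 4: slow=4, fast=0
  step 5: slow=5, fast=2
  step 6: slow=6, fast=4
  step 7: slow=7, fast=6
  step 8: slow=0, fast=0
  slow == fast at node 0: cycle detected

Cycle: yes


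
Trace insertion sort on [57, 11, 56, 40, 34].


Initial: [57, 11, 56, 40, 34]
Insert 11: [11, 57, 56, 40, 34]
Insert 56: [11, 56, 57, 40, 34]
Insert 40: [11, 40, 56, 57, 34]
Insert 34: [11, 34, 40, 56, 57]

Sorted: [11, 34, 40, 56, 57]


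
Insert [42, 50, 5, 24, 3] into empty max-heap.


Insert 42: [42]
Insert 50: [50, 42]
Insert 5: [50, 42, 5]
Insert 24: [50, 42, 5, 24]
Insert 3: [50, 42, 5, 24, 3]

Final heap: [50, 42, 5, 24, 3]


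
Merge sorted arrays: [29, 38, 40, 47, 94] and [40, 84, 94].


Take 29 from A
Take 38 from A
Take 40 from A
Take 40 from B
Take 47 from A
Take 84 from B
Take 94 from A

Merged: [29, 38, 40, 40, 47, 84, 94, 94]


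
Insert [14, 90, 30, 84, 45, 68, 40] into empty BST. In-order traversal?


Insert 14: root
Insert 90: R from 14
Insert 30: R from 14 -> L from 90
Insert 84: R from 14 -> L from 90 -> R from 30
Insert 45: R from 14 -> L from 90 -> R from 30 -> L from 84
Insert 68: R from 14 -> L from 90 -> R from 30 -> L from 84 -> R from 45
Insert 40: R from 14 -> L from 90 -> R from 30 -> L from 84 -> L from 45

In-order: [14, 30, 40, 45, 68, 84, 90]


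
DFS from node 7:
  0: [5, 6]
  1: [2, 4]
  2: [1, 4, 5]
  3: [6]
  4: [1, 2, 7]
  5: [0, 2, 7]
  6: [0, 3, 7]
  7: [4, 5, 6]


Visit 7, push [6, 5, 4]
Visit 4, push [2, 1]
Visit 1, push [2]
Visit 2, push [5]
Visit 5, push [0]
Visit 0, push [6]
Visit 6, push [3]
Visit 3, push []

DFS order: [7, 4, 1, 2, 5, 0, 6, 3]


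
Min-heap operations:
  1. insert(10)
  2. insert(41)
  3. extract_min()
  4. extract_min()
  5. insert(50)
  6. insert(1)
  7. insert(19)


insert(10) -> [10]
insert(41) -> [10, 41]
extract_min()->10, [41]
extract_min()->41, []
insert(50) -> [50]
insert(1) -> [1, 50]
insert(19) -> [1, 50, 19]

Final heap: [1, 50, 19]


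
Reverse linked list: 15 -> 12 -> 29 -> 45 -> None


Step 1: curr=15, set curr.next=prev(None) | reversed so far: 15
Step 2: curr=12, set curr.next=prev(15) | reversed so far: 12 -> 15
Step 3: curr=29, set curr.next=prev(12) | reversed so far: 29 -> 12 -> 15
Step 4: curr=45, set curr.next=prev(29) | reversed so far: 45 -> 29 -> 12 -> 15

45 -> 29 -> 12 -> 15 -> None


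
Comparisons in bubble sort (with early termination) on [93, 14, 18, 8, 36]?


Algorithm: bubble sort (with early termination)
Input: [93, 14, 18, 8, 36]
Sorted: [8, 14, 18, 36, 93]

10


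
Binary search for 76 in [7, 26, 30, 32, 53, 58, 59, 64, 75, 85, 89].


Step 1: lo=0, hi=10, mid=5, val=58
Step 2: lo=6, hi=10, mid=8, val=75
Step 3: lo=9, hi=10, mid=9, val=85

Not found


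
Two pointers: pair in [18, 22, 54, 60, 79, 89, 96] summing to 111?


lo=0(18)+hi=6(96)=114
lo=0(18)+hi=5(89)=107
lo=1(22)+hi=5(89)=111

Yes: 22+89=111


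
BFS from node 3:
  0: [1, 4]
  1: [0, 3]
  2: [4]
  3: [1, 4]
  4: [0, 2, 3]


Visit 3, enqueue [1, 4]
Visit 1, enqueue [0]
Visit 4, enqueue [2]
Visit 0, enqueue []
Visit 2, enqueue []

BFS order: [3, 1, 4, 0, 2]


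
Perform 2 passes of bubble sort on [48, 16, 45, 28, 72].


Initial: [48, 16, 45, 28, 72]
Pass 1: [16, 45, 28, 48, 72] (3 swaps)
Pass 2: [16, 28, 45, 48, 72] (1 swaps)

After 2 passes: [16, 28, 45, 48, 72]


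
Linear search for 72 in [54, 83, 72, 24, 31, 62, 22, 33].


i=0: 54!=72
i=1: 83!=72
i=2: 72==72 found!

Found at 2, 3 comps


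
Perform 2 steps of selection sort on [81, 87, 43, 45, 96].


Initial: [81, 87, 43, 45, 96]
Step 1: min=43 at 2
  Swap: [43, 87, 81, 45, 96]
Step 2: min=45 at 3
  Swap: [43, 45, 81, 87, 96]

After 2 steps: [43, 45, 81, 87, 96]


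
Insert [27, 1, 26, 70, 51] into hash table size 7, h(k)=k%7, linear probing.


Insert 27: h=6 -> slot 6
Insert 1: h=1 -> slot 1
Insert 26: h=5 -> slot 5
Insert 70: h=0 -> slot 0
Insert 51: h=2 -> slot 2

Table: [70, 1, 51, None, None, 26, 27]


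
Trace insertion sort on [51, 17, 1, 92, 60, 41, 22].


Initial: [51, 17, 1, 92, 60, 41, 22]
Insert 17: [17, 51, 1, 92, 60, 41, 22]
Insert 1: [1, 17, 51, 92, 60, 41, 22]
Insert 92: [1, 17, 51, 92, 60, 41, 22]
Insert 60: [1, 17, 51, 60, 92, 41, 22]
Insert 41: [1, 17, 41, 51, 60, 92, 22]
Insert 22: [1, 17, 22, 41, 51, 60, 92]

Sorted: [1, 17, 22, 41, 51, 60, 92]


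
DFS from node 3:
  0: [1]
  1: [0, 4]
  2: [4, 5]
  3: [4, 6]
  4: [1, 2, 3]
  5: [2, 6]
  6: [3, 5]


Visit 3, push [6, 4]
Visit 4, push [2, 1]
Visit 1, push [0]
Visit 0, push []
Visit 2, push [5]
Visit 5, push [6]
Visit 6, push []

DFS order: [3, 4, 1, 0, 2, 5, 6]


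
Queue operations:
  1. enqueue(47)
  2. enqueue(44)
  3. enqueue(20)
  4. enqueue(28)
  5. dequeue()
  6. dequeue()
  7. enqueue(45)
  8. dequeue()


enqueue(47) -> [47]
enqueue(44) -> [47, 44]
enqueue(20) -> [47, 44, 20]
enqueue(28) -> [47, 44, 20, 28]
dequeue()->47, [44, 20, 28]
dequeue()->44, [20, 28]
enqueue(45) -> [20, 28, 45]
dequeue()->20, [28, 45]

Final queue: [28, 45]


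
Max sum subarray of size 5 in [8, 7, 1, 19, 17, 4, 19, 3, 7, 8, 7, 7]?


[0:5]: 52
[1:6]: 48
[2:7]: 60
[3:8]: 62
[4:9]: 50
[5:10]: 41
[6:11]: 44
[7:12]: 32

Max: 62 at [3:8]


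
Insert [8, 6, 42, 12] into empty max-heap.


Insert 8: [8]
Insert 6: [8, 6]
Insert 42: [42, 6, 8]
Insert 12: [42, 12, 8, 6]

Final heap: [42, 12, 8, 6]


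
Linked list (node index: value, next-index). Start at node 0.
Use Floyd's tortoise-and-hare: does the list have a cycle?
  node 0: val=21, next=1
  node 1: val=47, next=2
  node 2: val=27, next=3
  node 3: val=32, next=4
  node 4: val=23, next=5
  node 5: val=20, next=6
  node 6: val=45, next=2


Floyd's tortoise (slow, +1) and hare (fast, +2):
  init: slow=0, fast=0
  step 1: slow=1, fast=2
  step 2: slow=2, fast=4
  step 3: slow=3, fast=6
  step 4: slow=4, fast=3
  step 5: slow=5, fast=5
  slow == fast at node 5: cycle detected

Cycle: yes


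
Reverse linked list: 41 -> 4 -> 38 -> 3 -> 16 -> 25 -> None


Step 1: curr=41, set curr.next=prev(None) | reversed so far: 41
Step 2: curr=4, set curr.next=prev(41) | reversed so far: 4 -> 41
Step 3: curr=38, set curr.next=prev(4) | reversed so far: 38 -> 4 -> 41
Step 4: curr=3, set curr.next=prev(38) | reversed so far: 3 -> 38 -> 4 -> 41
Step 5: curr=16, set curr.next=prev(3) | reversed so far: 16 -> 3 -> 38 -> 4 -> 41
Step 6: curr=25, set curr.next=prev(16) | reversed so far: 25 -> 16 -> 3 -> 38 -> 4 -> 41

25 -> 16 -> 3 -> 38 -> 4 -> 41 -> None


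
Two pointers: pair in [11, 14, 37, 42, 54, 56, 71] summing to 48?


lo=0(11)+hi=6(71)=82
lo=0(11)+hi=5(56)=67
lo=0(11)+hi=4(54)=65
lo=0(11)+hi=3(42)=53
lo=0(11)+hi=2(37)=48

Yes: 11+37=48


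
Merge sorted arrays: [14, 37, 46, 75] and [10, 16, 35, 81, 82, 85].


Take 10 from B
Take 14 from A
Take 16 from B
Take 35 from B
Take 37 from A
Take 46 from A
Take 75 from A

Merged: [10, 14, 16, 35, 37, 46, 75, 81, 82, 85]


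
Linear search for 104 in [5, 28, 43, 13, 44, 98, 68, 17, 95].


i=0: 5!=104
i=1: 28!=104
i=2: 43!=104
i=3: 13!=104
i=4: 44!=104
i=5: 98!=104
i=6: 68!=104
i=7: 17!=104
i=8: 95!=104

Not found, 9 comps


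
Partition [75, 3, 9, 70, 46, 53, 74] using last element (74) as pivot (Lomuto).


Pivot: 74
  3 <= 74: swap -> [3, 75, 9, 70, 46, 53, 74]
  9 <= 74: swap -> [3, 9, 75, 70, 46, 53, 74]
  70 <= 74: swap -> [3, 9, 70, 75, 46, 53, 74]
  46 <= 74: swap -> [3, 9, 70, 46, 75, 53, 74]
  53 <= 74: swap -> [3, 9, 70, 46, 53, 75, 74]
Place pivot at 5: [3, 9, 70, 46, 53, 74, 75]

Partitioned: [3, 9, 70, 46, 53, 74, 75]


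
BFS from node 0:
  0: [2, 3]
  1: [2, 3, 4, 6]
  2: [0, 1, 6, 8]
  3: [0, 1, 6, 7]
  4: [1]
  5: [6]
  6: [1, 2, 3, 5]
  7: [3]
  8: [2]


Visit 0, enqueue [2, 3]
Visit 2, enqueue [1, 6, 8]
Visit 3, enqueue [7]
Visit 1, enqueue [4]
Visit 6, enqueue [5]
Visit 8, enqueue []
Visit 7, enqueue []
Visit 4, enqueue []
Visit 5, enqueue []

BFS order: [0, 2, 3, 1, 6, 8, 7, 4, 5]


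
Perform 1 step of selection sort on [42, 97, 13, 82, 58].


Initial: [42, 97, 13, 82, 58]
Step 1: min=13 at 2
  Swap: [13, 97, 42, 82, 58]

After 1 step: [13, 97, 42, 82, 58]


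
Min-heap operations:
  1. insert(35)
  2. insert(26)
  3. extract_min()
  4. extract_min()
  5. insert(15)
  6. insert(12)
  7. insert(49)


insert(35) -> [35]
insert(26) -> [26, 35]
extract_min()->26, [35]
extract_min()->35, []
insert(15) -> [15]
insert(12) -> [12, 15]
insert(49) -> [12, 15, 49]

Final heap: [12, 15, 49]


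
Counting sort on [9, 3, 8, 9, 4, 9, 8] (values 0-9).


Input: [9, 3, 8, 9, 4, 9, 8]
Counts: [0, 0, 0, 1, 1, 0, 0, 0, 2, 3]

Sorted: [3, 4, 8, 8, 9, 9, 9]


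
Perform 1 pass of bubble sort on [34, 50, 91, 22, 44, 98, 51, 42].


Initial: [34, 50, 91, 22, 44, 98, 51, 42]
Pass 1: [34, 50, 22, 44, 91, 51, 42, 98] (4 swaps)

After 1 pass: [34, 50, 22, 44, 91, 51, 42, 98]


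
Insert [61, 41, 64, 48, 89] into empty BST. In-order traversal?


Insert 61: root
Insert 41: L from 61
Insert 64: R from 61
Insert 48: L from 61 -> R from 41
Insert 89: R from 61 -> R from 64

In-order: [41, 48, 61, 64, 89]


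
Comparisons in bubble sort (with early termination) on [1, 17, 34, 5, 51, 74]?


Algorithm: bubble sort (with early termination)
Input: [1, 17, 34, 5, 51, 74]
Sorted: [1, 5, 17, 34, 51, 74]

12


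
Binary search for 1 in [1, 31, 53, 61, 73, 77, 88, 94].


Step 1: lo=0, hi=7, mid=3, val=61
Step 2: lo=0, hi=2, mid=1, val=31
Step 3: lo=0, hi=0, mid=0, val=1

Found at index 0


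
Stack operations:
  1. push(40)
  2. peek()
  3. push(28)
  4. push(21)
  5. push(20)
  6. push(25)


push(40) -> [40]
peek()->40
push(28) -> [40, 28]
push(21) -> [40, 28, 21]
push(20) -> [40, 28, 21, 20]
push(25) -> [40, 28, 21, 20, 25]

Final stack: [40, 28, 21, 20, 25]


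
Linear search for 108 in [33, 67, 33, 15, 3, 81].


i=0: 33!=108
i=1: 67!=108
i=2: 33!=108
i=3: 15!=108
i=4: 3!=108
i=5: 81!=108

Not found, 6 comps


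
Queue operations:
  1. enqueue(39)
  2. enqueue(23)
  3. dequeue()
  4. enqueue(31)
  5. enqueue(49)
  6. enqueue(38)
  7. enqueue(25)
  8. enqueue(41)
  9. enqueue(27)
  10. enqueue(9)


enqueue(39) -> [39]
enqueue(23) -> [39, 23]
dequeue()->39, [23]
enqueue(31) -> [23, 31]
enqueue(49) -> [23, 31, 49]
enqueue(38) -> [23, 31, 49, 38]
enqueue(25) -> [23, 31, 49, 38, 25]
enqueue(41) -> [23, 31, 49, 38, 25, 41]
enqueue(27) -> [23, 31, 49, 38, 25, 41, 27]
enqueue(9) -> [23, 31, 49, 38, 25, 41, 27, 9]

Final queue: [23, 31, 49, 38, 25, 41, 27, 9]


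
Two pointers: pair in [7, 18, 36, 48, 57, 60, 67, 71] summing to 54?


lo=0(7)+hi=7(71)=78
lo=0(7)+hi=6(67)=74
lo=0(7)+hi=5(60)=67
lo=0(7)+hi=4(57)=64
lo=0(7)+hi=3(48)=55
lo=0(7)+hi=2(36)=43
lo=1(18)+hi=2(36)=54

Yes: 18+36=54


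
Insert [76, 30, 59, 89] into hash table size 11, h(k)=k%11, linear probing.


Insert 76: h=10 -> slot 10
Insert 30: h=8 -> slot 8
Insert 59: h=4 -> slot 4
Insert 89: h=1 -> slot 1

Table: [None, 89, None, None, 59, None, None, None, 30, None, 76]


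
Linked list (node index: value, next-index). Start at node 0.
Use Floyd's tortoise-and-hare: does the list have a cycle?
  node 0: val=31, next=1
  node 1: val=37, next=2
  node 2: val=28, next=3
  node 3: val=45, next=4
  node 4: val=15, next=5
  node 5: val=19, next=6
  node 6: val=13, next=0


Floyd's tortoise (slow, +1) and hare (fast, +2):
  init: slow=0, fast=0
  step 1: slow=1, fast=2
  step 2: slow=2, fast=4
  step 3: slow=3, fast=6
  step 4: slow=4, fast=1
  step 5: slow=5, fast=3
  step 6: slow=6, fast=5
  step 7: slow=0, fast=0
  slow == fast at node 0: cycle detected

Cycle: yes


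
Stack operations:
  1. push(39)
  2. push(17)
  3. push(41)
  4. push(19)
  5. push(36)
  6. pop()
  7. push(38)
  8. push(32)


push(39) -> [39]
push(17) -> [39, 17]
push(41) -> [39, 17, 41]
push(19) -> [39, 17, 41, 19]
push(36) -> [39, 17, 41, 19, 36]
pop()->36, [39, 17, 41, 19]
push(38) -> [39, 17, 41, 19, 38]
push(32) -> [39, 17, 41, 19, 38, 32]

Final stack: [39, 17, 41, 19, 38, 32]


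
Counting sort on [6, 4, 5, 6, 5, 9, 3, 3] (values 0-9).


Input: [6, 4, 5, 6, 5, 9, 3, 3]
Counts: [0, 0, 0, 2, 1, 2, 2, 0, 0, 1]

Sorted: [3, 3, 4, 5, 5, 6, 6, 9]


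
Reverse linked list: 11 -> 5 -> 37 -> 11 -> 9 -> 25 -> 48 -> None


Step 1: curr=11, set curr.next=prev(None) | reversed so far: 11
Step 2: curr=5, set curr.next=prev(11) | reversed so far: 5 -> 11
Step 3: curr=37, set curr.next=prev(5) | reversed so far: 37 -> 5 -> 11
Step 4: curr=11, set curr.next=prev(37) | reversed so far: 11 -> 37 -> 5 -> 11
Step 5: curr=9, set curr.next=prev(11) | reversed so far: 9 -> 11 -> 37 -> 5 -> 11
Step 6: curr=25, set curr.next=prev(9) | reversed so far: 25 -> 9 -> 11 -> 37 -> 5 -> 11
Step 7: curr=48, set curr.next=prev(25) | reversed so far: 48 -> 25 -> 9 -> 11 -> 37 -> 5 -> 11

48 -> 25 -> 9 -> 11 -> 37 -> 5 -> 11 -> None


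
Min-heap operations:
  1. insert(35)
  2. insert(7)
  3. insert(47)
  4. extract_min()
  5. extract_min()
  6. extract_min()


insert(35) -> [35]
insert(7) -> [7, 35]
insert(47) -> [7, 35, 47]
extract_min()->7, [35, 47]
extract_min()->35, [47]
extract_min()->47, []

Final heap: []


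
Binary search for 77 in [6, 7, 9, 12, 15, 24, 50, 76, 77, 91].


Step 1: lo=0, hi=9, mid=4, val=15
Step 2: lo=5, hi=9, mid=7, val=76
Step 3: lo=8, hi=9, mid=8, val=77

Found at index 8


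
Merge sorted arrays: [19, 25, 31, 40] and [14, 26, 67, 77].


Take 14 from B
Take 19 from A
Take 25 from A
Take 26 from B
Take 31 from A
Take 40 from A

Merged: [14, 19, 25, 26, 31, 40, 67, 77]


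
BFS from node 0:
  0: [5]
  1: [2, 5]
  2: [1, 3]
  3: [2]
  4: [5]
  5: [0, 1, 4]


Visit 0, enqueue [5]
Visit 5, enqueue [1, 4]
Visit 1, enqueue [2]
Visit 4, enqueue []
Visit 2, enqueue [3]
Visit 3, enqueue []

BFS order: [0, 5, 1, 4, 2, 3]


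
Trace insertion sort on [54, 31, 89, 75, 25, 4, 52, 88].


Initial: [54, 31, 89, 75, 25, 4, 52, 88]
Insert 31: [31, 54, 89, 75, 25, 4, 52, 88]
Insert 89: [31, 54, 89, 75, 25, 4, 52, 88]
Insert 75: [31, 54, 75, 89, 25, 4, 52, 88]
Insert 25: [25, 31, 54, 75, 89, 4, 52, 88]
Insert 4: [4, 25, 31, 54, 75, 89, 52, 88]
Insert 52: [4, 25, 31, 52, 54, 75, 89, 88]
Insert 88: [4, 25, 31, 52, 54, 75, 88, 89]

Sorted: [4, 25, 31, 52, 54, 75, 88, 89]


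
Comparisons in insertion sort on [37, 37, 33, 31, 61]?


Algorithm: insertion sort
Input: [37, 37, 33, 31, 61]
Sorted: [31, 33, 37, 37, 61]

7


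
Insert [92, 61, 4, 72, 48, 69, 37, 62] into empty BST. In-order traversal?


Insert 92: root
Insert 61: L from 92
Insert 4: L from 92 -> L from 61
Insert 72: L from 92 -> R from 61
Insert 48: L from 92 -> L from 61 -> R from 4
Insert 69: L from 92 -> R from 61 -> L from 72
Insert 37: L from 92 -> L from 61 -> R from 4 -> L from 48
Insert 62: L from 92 -> R from 61 -> L from 72 -> L from 69

In-order: [4, 37, 48, 61, 62, 69, 72, 92]


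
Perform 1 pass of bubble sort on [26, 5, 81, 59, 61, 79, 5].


Initial: [26, 5, 81, 59, 61, 79, 5]
Pass 1: [5, 26, 59, 61, 79, 5, 81] (5 swaps)

After 1 pass: [5, 26, 59, 61, 79, 5, 81]


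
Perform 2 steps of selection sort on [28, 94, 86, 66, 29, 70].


Initial: [28, 94, 86, 66, 29, 70]
Step 1: min=28 at 0
  Swap: [28, 94, 86, 66, 29, 70]
Step 2: min=29 at 4
  Swap: [28, 29, 86, 66, 94, 70]

After 2 steps: [28, 29, 86, 66, 94, 70]


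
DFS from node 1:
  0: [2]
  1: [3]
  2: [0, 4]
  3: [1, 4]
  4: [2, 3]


Visit 1, push [3]
Visit 3, push [4]
Visit 4, push [2]
Visit 2, push [0]
Visit 0, push []

DFS order: [1, 3, 4, 2, 0]


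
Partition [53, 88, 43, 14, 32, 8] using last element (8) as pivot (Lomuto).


Pivot: 8
Place pivot at 0: [8, 88, 43, 14, 32, 53]

Partitioned: [8, 88, 43, 14, 32, 53]


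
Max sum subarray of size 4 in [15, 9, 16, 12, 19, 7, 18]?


[0:4]: 52
[1:5]: 56
[2:6]: 54
[3:7]: 56

Max: 56 at [1:5]


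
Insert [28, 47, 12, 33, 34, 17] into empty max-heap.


Insert 28: [28]
Insert 47: [47, 28]
Insert 12: [47, 28, 12]
Insert 33: [47, 33, 12, 28]
Insert 34: [47, 34, 12, 28, 33]
Insert 17: [47, 34, 17, 28, 33, 12]

Final heap: [47, 34, 17, 28, 33, 12]


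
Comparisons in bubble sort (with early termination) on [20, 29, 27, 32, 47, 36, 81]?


Algorithm: bubble sort (with early termination)
Input: [20, 29, 27, 32, 47, 36, 81]
Sorted: [20, 27, 29, 32, 36, 47, 81]

11


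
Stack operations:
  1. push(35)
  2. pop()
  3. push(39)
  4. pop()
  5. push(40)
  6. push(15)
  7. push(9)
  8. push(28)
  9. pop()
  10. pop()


push(35) -> [35]
pop()->35, []
push(39) -> [39]
pop()->39, []
push(40) -> [40]
push(15) -> [40, 15]
push(9) -> [40, 15, 9]
push(28) -> [40, 15, 9, 28]
pop()->28, [40, 15, 9]
pop()->9, [40, 15]

Final stack: [40, 15]


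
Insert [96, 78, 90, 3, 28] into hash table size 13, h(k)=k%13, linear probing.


Insert 96: h=5 -> slot 5
Insert 78: h=0 -> slot 0
Insert 90: h=12 -> slot 12
Insert 3: h=3 -> slot 3
Insert 28: h=2 -> slot 2

Table: [78, None, 28, 3, None, 96, None, None, None, None, None, None, 90]


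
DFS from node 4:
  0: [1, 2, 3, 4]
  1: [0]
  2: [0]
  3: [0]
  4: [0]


Visit 4, push [0]
Visit 0, push [3, 2, 1]
Visit 1, push []
Visit 2, push []
Visit 3, push []

DFS order: [4, 0, 1, 2, 3]


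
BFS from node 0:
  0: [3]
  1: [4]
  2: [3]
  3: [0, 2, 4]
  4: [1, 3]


Visit 0, enqueue [3]
Visit 3, enqueue [2, 4]
Visit 2, enqueue []
Visit 4, enqueue [1]
Visit 1, enqueue []

BFS order: [0, 3, 2, 4, 1]


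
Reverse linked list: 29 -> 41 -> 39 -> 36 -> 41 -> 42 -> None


Step 1: curr=29, set curr.next=prev(None) | reversed so far: 29
Step 2: curr=41, set curr.next=prev(29) | reversed so far: 41 -> 29
Step 3: curr=39, set curr.next=prev(41) | reversed so far: 39 -> 41 -> 29
Step 4: curr=36, set curr.next=prev(39) | reversed so far: 36 -> 39 -> 41 -> 29
Step 5: curr=41, set curr.next=prev(36) | reversed so far: 41 -> 36 -> 39 -> 41 -> 29
Step 6: curr=42, set curr.next=prev(41) | reversed so far: 42 -> 41 -> 36 -> 39 -> 41 -> 29

42 -> 41 -> 36 -> 39 -> 41 -> 29 -> None


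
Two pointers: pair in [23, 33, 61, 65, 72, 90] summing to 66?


lo=0(23)+hi=5(90)=113
lo=0(23)+hi=4(72)=95
lo=0(23)+hi=3(65)=88
lo=0(23)+hi=2(61)=84
lo=0(23)+hi=1(33)=56

No pair found


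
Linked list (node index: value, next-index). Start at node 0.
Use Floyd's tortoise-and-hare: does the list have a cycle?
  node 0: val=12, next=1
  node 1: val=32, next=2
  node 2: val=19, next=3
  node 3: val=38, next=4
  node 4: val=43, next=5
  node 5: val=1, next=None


Floyd's tortoise (slow, +1) and hare (fast, +2):
  init: slow=0, fast=0
  step 1: slow=1, fast=2
  step 2: slow=2, fast=4
  step 3: fast 4->5->None, no cycle

Cycle: no


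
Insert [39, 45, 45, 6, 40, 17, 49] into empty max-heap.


Insert 39: [39]
Insert 45: [45, 39]
Insert 45: [45, 39, 45]
Insert 6: [45, 39, 45, 6]
Insert 40: [45, 40, 45, 6, 39]
Insert 17: [45, 40, 45, 6, 39, 17]
Insert 49: [49, 40, 45, 6, 39, 17, 45]

Final heap: [49, 40, 45, 6, 39, 17, 45]


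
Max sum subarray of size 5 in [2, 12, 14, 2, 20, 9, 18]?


[0:5]: 50
[1:6]: 57
[2:7]: 63

Max: 63 at [2:7]


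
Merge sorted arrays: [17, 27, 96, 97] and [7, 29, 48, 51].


Take 7 from B
Take 17 from A
Take 27 from A
Take 29 from B
Take 48 from B
Take 51 from B

Merged: [7, 17, 27, 29, 48, 51, 96, 97]


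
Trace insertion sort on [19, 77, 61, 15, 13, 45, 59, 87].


Initial: [19, 77, 61, 15, 13, 45, 59, 87]
Insert 77: [19, 77, 61, 15, 13, 45, 59, 87]
Insert 61: [19, 61, 77, 15, 13, 45, 59, 87]
Insert 15: [15, 19, 61, 77, 13, 45, 59, 87]
Insert 13: [13, 15, 19, 61, 77, 45, 59, 87]
Insert 45: [13, 15, 19, 45, 61, 77, 59, 87]
Insert 59: [13, 15, 19, 45, 59, 61, 77, 87]
Insert 87: [13, 15, 19, 45, 59, 61, 77, 87]

Sorted: [13, 15, 19, 45, 59, 61, 77, 87]


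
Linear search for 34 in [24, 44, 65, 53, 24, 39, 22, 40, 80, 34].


i=0: 24!=34
i=1: 44!=34
i=2: 65!=34
i=3: 53!=34
i=4: 24!=34
i=5: 39!=34
i=6: 22!=34
i=7: 40!=34
i=8: 80!=34
i=9: 34==34 found!

Found at 9, 10 comps


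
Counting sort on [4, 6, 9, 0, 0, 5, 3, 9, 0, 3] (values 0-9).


Input: [4, 6, 9, 0, 0, 5, 3, 9, 0, 3]
Counts: [3, 0, 0, 2, 1, 1, 1, 0, 0, 2]

Sorted: [0, 0, 0, 3, 3, 4, 5, 6, 9, 9]


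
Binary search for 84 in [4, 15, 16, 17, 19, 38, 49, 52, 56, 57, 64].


Step 1: lo=0, hi=10, mid=5, val=38
Step 2: lo=6, hi=10, mid=8, val=56
Step 3: lo=9, hi=10, mid=9, val=57
Step 4: lo=10, hi=10, mid=10, val=64

Not found


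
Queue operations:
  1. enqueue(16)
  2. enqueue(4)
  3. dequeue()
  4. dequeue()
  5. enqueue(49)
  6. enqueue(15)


enqueue(16) -> [16]
enqueue(4) -> [16, 4]
dequeue()->16, [4]
dequeue()->4, []
enqueue(49) -> [49]
enqueue(15) -> [49, 15]

Final queue: [49, 15]


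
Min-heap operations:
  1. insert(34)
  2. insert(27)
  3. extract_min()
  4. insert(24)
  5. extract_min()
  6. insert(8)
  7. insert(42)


insert(34) -> [34]
insert(27) -> [27, 34]
extract_min()->27, [34]
insert(24) -> [24, 34]
extract_min()->24, [34]
insert(8) -> [8, 34]
insert(42) -> [8, 34, 42]

Final heap: [8, 34, 42]


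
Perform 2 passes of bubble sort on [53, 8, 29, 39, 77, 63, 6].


Initial: [53, 8, 29, 39, 77, 63, 6]
Pass 1: [8, 29, 39, 53, 63, 6, 77] (5 swaps)
Pass 2: [8, 29, 39, 53, 6, 63, 77] (1 swaps)

After 2 passes: [8, 29, 39, 53, 6, 63, 77]


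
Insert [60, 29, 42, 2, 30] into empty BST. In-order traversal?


Insert 60: root
Insert 29: L from 60
Insert 42: L from 60 -> R from 29
Insert 2: L from 60 -> L from 29
Insert 30: L from 60 -> R from 29 -> L from 42

In-order: [2, 29, 30, 42, 60]
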